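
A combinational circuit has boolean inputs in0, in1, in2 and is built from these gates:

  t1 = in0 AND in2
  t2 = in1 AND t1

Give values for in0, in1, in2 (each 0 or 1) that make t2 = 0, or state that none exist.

in0=0 in1=1 in2=1

t2 = in1 AND t1 must be 0, so at least one of in1, t1 is 0.
Check with in0=0 in1=1 in2=1:
t1 = in0 AND in2 = 0 AND 1 = 0
t2 = in1 AND t1 = 1 AND 0 = 0
So t2 = 0 as required.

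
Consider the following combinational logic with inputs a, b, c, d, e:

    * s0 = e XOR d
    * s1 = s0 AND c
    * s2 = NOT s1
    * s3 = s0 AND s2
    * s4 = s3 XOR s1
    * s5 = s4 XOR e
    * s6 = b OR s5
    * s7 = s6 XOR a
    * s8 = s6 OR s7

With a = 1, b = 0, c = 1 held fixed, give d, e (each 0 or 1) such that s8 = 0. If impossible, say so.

no solution exists

With a = 1, b = 0, c = 1 fixed, none of the 4 settings of d, e give s8 = 0.
For example, with d=1, e=0:
s0 = e XOR d = 0 XOR 1 = 1
s1 = s0 AND c = 1 AND 1 = 1
s2 = NOT s1 = NOT 1 = 0
s3 = s0 AND s2 = 1 AND 0 = 0
s4 = s3 XOR s1 = 0 XOR 1 = 1
s5 = s4 XOR e = 1 XOR 0 = 1
s6 = b OR s5 = 0 OR 1 = 1
s7 = s6 XOR a = 1 XOR 1 = 0
s8 = s6 OR s7 = 1 OR 0 = 1
giving s8 = 1 ≠ 0.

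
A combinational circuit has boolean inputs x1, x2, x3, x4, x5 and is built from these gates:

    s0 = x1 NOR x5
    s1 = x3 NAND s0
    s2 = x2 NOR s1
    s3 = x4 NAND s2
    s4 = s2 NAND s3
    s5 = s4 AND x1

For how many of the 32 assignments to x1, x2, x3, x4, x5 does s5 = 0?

s5 = s4 AND x1 must be 0, so at least one of s4, x1 is 0.
Enumerating the 32 input combinations, 16 give s5 = 0 and 16 give s5 = 1.

16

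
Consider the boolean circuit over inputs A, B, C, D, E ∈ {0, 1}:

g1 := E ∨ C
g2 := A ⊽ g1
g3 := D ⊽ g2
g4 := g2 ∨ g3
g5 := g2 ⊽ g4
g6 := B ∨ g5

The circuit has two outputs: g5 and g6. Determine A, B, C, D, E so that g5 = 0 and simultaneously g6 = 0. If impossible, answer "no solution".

A=1, B=0, C=0, D=0, E=1

Check with A=1, B=0, C=0, D=0, E=1:
g1 = E ∨ C = 1 ∨ 0 = 1
g2 = A ⊽ g1 = 1 ⊽ 1 = 0
g3 = D ⊽ g2 = 0 ⊽ 0 = 1
g4 = g2 ∨ g3 = 0 ∨ 1 = 1
g5 = g2 ⊽ g4 = 0 ⊽ 1 = 0
g6 = B ∨ g5 = 0 ∨ 0 = 0
So g5 = 0 and g6 = 0.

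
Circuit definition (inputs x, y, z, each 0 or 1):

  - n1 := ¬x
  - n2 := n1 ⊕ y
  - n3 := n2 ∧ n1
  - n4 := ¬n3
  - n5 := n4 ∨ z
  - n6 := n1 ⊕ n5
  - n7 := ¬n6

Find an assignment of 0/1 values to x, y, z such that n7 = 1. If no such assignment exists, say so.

x=0 y=0 z=1

n7 = ¬n6 must be 1, so n6 = 0.
n6 = n1 ⊕ n5 must be 0, so n1 and n5 are equal.
Check with x=0 y=0 z=1:
n1 = ¬x = ¬0 = 1
n2 = n1 ⊕ y = 1 ⊕ 0 = 1
n3 = n2 ∧ n1 = 1 ∧ 1 = 1
n4 = ¬n3 = ¬1 = 0
n5 = n4 ∨ z = 0 ∨ 1 = 1
n6 = n1 ⊕ n5 = 1 ⊕ 1 = 0
n7 = ¬n6 = ¬0 = 1
So n7 = 1 as required.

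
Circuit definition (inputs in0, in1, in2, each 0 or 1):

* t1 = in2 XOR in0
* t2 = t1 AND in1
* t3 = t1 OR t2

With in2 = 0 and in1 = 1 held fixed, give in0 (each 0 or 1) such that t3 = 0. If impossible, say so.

in0=0

t3 = t1 OR t2 must be 0, so both t1 = 0 and t2 = 0.
Check with in2 = 0 and in1 = 1 and in0=0:
t1 = in2 XOR in0 = 0 XOR 0 = 0
t2 = t1 AND in1 = 0 AND 1 = 0
t3 = t1 OR t2 = 0 OR 0 = 0
So t3 = 0.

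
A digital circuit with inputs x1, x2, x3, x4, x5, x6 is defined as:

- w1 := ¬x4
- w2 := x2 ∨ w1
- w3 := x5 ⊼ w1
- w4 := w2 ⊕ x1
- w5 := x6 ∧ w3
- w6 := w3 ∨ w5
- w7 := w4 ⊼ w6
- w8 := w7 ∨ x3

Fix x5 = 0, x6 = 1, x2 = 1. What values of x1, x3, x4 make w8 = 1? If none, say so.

Check with x5 = 0, x6 = 1, x2 = 1 and x1=0, x3=1, x4=0:
w1 = ¬x4 = ¬0 = 1
w2 = x2 ∨ w1 = 1 ∨ 1 = 1
w3 = x5 ⊼ w1 = 0 ⊼ 1 = 1
w4 = w2 ⊕ x1 = 1 ⊕ 0 = 1
w5 = x6 ∧ w3 = 1 ∧ 1 = 1
w6 = w3 ∨ w5 = 1 ∨ 1 = 1
w7 = w4 ⊼ w6 = 1 ⊼ 1 = 0
w8 = w7 ∨ x3 = 0 ∨ 1 = 1
So w8 = 1.

x1=0, x3=1, x4=0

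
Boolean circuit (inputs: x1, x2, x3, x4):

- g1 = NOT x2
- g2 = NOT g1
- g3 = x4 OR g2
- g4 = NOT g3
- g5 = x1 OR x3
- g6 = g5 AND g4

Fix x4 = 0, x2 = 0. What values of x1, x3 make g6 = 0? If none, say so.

g6 = g5 AND g4 must be 0, so at least one of g5, g4 is 0.
Check with x4 = 0, x2 = 0 and x1=0, x3=0:
g1 = NOT x2 = NOT 0 = 1
g2 = NOT g1 = NOT 1 = 0
g3 = x4 OR g2 = 0 OR 0 = 0
g4 = NOT g3 = NOT 0 = 1
g5 = x1 OR x3 = 0 OR 0 = 0
g6 = g5 AND g4 = 0 AND 1 = 0
So g6 = 0.

x1=0, x3=0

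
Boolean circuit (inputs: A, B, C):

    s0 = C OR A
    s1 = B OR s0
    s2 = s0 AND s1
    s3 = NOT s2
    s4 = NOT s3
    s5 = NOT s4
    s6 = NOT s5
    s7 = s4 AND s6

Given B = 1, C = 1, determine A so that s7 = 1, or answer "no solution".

A=0

s7 = s4 AND s6 must be 1, so both s4 = 1 and s6 = 1.
s4 = NOT s3 must be 1, so s3 = 0.
Check with B = 1, C = 1 and A=0:
s0 = C OR A = 1 OR 0 = 1
s1 = B OR s0 = 1 OR 1 = 1
s2 = s0 AND s1 = 1 AND 1 = 1
s3 = NOT s2 = NOT 1 = 0
s4 = NOT s3 = NOT 0 = 1
s5 = NOT s4 = NOT 1 = 0
s6 = NOT s5 = NOT 0 = 1
s7 = s4 AND s6 = 1 AND 1 = 1
So s7 = 1.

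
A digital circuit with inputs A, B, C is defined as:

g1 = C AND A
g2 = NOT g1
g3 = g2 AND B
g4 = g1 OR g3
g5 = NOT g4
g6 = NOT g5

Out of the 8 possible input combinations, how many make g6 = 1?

5

g6 = NOT g5 must be 1, so g5 = 0.
g5 = NOT g4 must be 0, so g4 = 1.
g4 = g1 OR g3 must be 1, so at least one of g1, g3 is 1.
Enumerating the 8 input combinations, 5 give g6 = 1 and 3 give g6 = 0.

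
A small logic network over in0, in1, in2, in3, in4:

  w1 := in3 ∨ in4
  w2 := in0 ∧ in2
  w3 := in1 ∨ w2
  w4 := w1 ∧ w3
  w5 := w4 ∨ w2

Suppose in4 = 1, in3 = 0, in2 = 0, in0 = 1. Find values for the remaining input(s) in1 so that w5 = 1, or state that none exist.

w5 = w4 ∨ w2 must be 1, so at least one of w4, w2 is 1.
Check with in4 = 1, in3 = 0, in2 = 0, in0 = 1 and in1=1:
w1 = in3 ∨ in4 = 0 ∨ 1 = 1
w2 = in0 ∧ in2 = 1 ∧ 0 = 0
w3 = in1 ∨ w2 = 1 ∨ 0 = 1
w4 = w1 ∧ w3 = 1 ∧ 1 = 1
w5 = w4 ∨ w2 = 1 ∨ 0 = 1
So w5 = 1.

in1=1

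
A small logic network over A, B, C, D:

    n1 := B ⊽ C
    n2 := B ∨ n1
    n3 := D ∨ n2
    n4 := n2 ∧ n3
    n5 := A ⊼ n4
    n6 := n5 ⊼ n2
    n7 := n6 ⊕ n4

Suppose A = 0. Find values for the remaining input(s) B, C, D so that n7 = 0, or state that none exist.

With A = 0 fixed, none of the 8 settings of B, C, D give n7 = 0.
For example, with B=0, C=1, D=0:
n1 = B ⊽ C = 0 ⊽ 1 = 0
n2 = B ∨ n1 = 0 ∨ 0 = 0
n3 = D ∨ n2 = 0 ∨ 0 = 0
n4 = n2 ∧ n3 = 0 ∧ 0 = 0
n5 = A ⊼ n4 = 0 ⊼ 0 = 1
n6 = n5 ⊼ n2 = 1 ⊼ 0 = 1
n7 = n6 ⊕ n4 = 1 ⊕ 0 = 1
giving n7 = 1 ≠ 0.

no solution exists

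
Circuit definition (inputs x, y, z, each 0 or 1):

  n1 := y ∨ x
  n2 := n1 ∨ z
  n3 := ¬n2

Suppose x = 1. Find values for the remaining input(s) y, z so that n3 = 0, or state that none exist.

y=1 z=0

n3 = ¬n2 must be 0, so n2 = 1.
n2 = n1 ∨ z must be 1, so at least one of n1, z is 1.
Check with x = 1 and y=1, z=0:
n1 = y ∨ x = 1 ∨ 1 = 1
n2 = n1 ∨ z = 1 ∨ 0 = 1
n3 = ¬n2 = ¬1 = 0
So n3 = 0.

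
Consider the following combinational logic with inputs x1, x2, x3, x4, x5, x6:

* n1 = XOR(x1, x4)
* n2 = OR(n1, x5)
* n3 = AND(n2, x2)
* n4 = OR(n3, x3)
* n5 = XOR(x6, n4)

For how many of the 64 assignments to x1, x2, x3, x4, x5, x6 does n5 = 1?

32

n5 = XOR(x6, n4) must be 1, so x6 and n4 differ.
Enumerating the 64 input combinations, 32 give n5 = 1 and 32 give n5 = 0.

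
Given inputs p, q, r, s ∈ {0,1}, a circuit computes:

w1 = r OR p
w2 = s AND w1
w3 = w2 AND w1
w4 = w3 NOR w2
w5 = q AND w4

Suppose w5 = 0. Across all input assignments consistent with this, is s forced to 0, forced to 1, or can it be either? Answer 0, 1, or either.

either

Both values of s occur among assignments with w5 = 0:
  s=0: p=0, q=0, r=0, s=0
  s=1: p=0, q=0, r=0, s=1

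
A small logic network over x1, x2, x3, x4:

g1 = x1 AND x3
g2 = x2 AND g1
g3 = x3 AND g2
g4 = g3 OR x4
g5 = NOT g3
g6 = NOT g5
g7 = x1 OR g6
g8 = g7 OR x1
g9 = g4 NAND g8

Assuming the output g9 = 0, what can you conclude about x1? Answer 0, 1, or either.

1

g9 = g4 NAND g8 must be 0, so both g4 = 1 and g8 = 1.
g4 = g3 OR x4 must be 1, so at least one of g3, x4 is 1.
Every assignment with g9 = 0 has x1 = 1; there are 5 such assignment(s).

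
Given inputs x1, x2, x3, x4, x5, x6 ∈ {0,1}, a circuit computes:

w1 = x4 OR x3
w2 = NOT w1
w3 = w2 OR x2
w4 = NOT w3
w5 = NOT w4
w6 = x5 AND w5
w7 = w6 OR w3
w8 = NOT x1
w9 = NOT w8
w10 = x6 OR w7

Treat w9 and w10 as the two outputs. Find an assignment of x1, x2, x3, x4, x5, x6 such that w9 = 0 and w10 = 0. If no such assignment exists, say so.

Check with x1=0, x2=0, x3=1, x4=1, x5=0, x6=0:
w1 = x4 OR x3 = 1 OR 1 = 1
w2 = NOT w1 = NOT 1 = 0
w3 = w2 OR x2 = 0 OR 0 = 0
w4 = NOT w3 = NOT 0 = 1
w5 = NOT w4 = NOT 1 = 0
w6 = x5 AND w5 = 0 AND 0 = 0
w7 = w6 OR w3 = 0 OR 0 = 0
w8 = NOT x1 = NOT 0 = 1
w9 = NOT w8 = NOT 1 = 0
w10 = x6 OR w7 = 0 OR 0 = 0
So w9 = 0 and w10 = 0.

x1=0, x2=0, x3=1, x4=1, x5=0, x6=0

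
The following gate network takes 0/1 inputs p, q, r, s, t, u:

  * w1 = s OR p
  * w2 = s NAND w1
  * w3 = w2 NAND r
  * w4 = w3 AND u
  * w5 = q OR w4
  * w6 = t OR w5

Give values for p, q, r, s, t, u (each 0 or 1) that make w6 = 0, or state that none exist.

w6 = t OR w5 must be 0, so both t = 0 and w5 = 0.
w5 = q OR w4 must be 0, so both q = 0 and w4 = 0.
w4 = w3 AND u must be 0, so at least one of w3, u is 0.
Check with p=1, q=0, r=1, s=1, t=0, u=0:
w1 = s OR p = 1 OR 1 = 1
w2 = s NAND w1 = 1 NAND 1 = 0
w3 = w2 NAND r = 0 NAND 1 = 1
w4 = w3 AND u = 1 AND 0 = 0
w5 = q OR w4 = 0 OR 0 = 0
w6 = t OR w5 = 0 OR 0 = 0
So w6 = 0 as required.

p=1, q=0, r=1, s=1, t=0, u=0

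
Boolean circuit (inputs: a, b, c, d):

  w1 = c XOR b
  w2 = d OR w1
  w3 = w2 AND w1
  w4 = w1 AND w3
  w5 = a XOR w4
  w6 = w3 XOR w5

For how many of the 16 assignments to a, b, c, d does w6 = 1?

w6 = w3 XOR w5 must be 1, so w3 and w5 differ.
Enumerating the 16 input combinations, 8 give w6 = 1 and 8 give w6 = 0.

8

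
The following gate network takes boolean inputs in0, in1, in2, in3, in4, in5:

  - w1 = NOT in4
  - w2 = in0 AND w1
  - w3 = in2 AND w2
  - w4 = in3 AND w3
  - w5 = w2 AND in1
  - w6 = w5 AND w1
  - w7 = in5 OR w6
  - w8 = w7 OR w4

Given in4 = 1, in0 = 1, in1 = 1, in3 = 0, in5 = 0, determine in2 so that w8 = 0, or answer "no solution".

w8 = w7 OR w4 must be 0, so both w7 = 0 and w4 = 0.
w7 = in5 OR w6 must be 0, so both in5 = 0 and w6 = 0.
Check with in4 = 1, in0 = 1, in1 = 1, in3 = 0, in5 = 0 and in2=0:
w1 = NOT in4 = NOT 1 = 0
w2 = in0 AND w1 = 1 AND 0 = 0
w3 = in2 AND w2 = 0 AND 0 = 0
w4 = in3 AND w3 = 0 AND 0 = 0
w5 = w2 AND in1 = 0 AND 1 = 0
w6 = w5 AND w1 = 0 AND 0 = 0
w7 = in5 OR w6 = 0 OR 0 = 0
w8 = w7 OR w4 = 0 OR 0 = 0
So w8 = 0.

in2=0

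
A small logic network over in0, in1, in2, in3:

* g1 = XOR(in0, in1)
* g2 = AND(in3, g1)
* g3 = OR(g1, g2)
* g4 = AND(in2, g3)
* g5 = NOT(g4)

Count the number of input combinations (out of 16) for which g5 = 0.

4

g5 = NOT(g4) must be 0, so g4 = 1.
g4 = AND(in2, g3) must be 1, so both in2 = 1 and g3 = 1.
g3 = OR(g1, g2) must be 1, so at least one of g1, g2 is 1.
Enumerating the 16 input combinations, 4 give g5 = 0 and 12 give g5 = 1.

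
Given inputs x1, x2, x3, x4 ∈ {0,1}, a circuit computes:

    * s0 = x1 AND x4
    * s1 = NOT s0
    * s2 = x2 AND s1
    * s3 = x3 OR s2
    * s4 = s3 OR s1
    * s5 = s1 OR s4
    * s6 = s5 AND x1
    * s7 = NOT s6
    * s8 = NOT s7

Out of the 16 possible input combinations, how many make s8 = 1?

s8 = NOT s7 must be 1, so s7 = 0.
s7 = NOT s6 must be 0, so s6 = 1.
Enumerating the 16 input combinations, 6 give s8 = 1 and 10 give s8 = 0.

6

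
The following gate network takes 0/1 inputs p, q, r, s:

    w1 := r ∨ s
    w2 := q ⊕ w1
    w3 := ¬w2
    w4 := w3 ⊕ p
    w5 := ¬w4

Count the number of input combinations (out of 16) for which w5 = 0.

8

w5 = ¬w4 must be 0, so w4 = 1.
w4 = w3 ⊕ p must be 1, so w3 and p differ.
Enumerating the 16 input combinations, 8 give w5 = 0 and 8 give w5 = 1.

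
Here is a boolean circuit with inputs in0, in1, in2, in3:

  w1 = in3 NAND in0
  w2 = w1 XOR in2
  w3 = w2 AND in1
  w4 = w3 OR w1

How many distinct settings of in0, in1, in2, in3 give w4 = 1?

w4 = w3 OR w1 must be 1, so at least one of w3, w1 is 1.
Enumerating the 16 input combinations, 13 give w4 = 1 and 3 give w4 = 0.

13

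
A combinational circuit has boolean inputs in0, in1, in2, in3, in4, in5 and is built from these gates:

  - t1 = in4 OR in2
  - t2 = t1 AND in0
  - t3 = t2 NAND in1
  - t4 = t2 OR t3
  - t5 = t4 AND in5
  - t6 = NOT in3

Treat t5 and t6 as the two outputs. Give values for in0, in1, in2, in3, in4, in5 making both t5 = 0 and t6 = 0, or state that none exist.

in0=0 in1=0 in2=0 in3=1 in4=1 in5=0

Check with in0=0 in1=0 in2=0 in3=1 in4=1 in5=0:
t1 = in4 OR in2 = 1 OR 0 = 1
t2 = t1 AND in0 = 1 AND 0 = 0
t3 = t2 NAND in1 = 0 NAND 0 = 1
t4 = t2 OR t3 = 0 OR 1 = 1
t5 = t4 AND in5 = 1 AND 0 = 0
t6 = NOT in3 = NOT 1 = 0
So t5 = 0 and t6 = 0.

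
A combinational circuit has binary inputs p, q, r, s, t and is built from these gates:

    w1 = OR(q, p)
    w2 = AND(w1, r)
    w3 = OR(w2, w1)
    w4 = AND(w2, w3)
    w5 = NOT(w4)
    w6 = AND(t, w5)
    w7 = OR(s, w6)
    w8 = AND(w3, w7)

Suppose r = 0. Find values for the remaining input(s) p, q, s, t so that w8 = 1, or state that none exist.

p=1 q=0 s=1 t=0

Check with r = 0 and p=1, q=0, s=1, t=0:
w1 = OR(q, p) = OR(0, 1) = 1
w2 = AND(w1, r) = AND(1, 0) = 0
w3 = OR(w2, w1) = OR(0, 1) = 1
w4 = AND(w2, w3) = AND(0, 1) = 0
w5 = NOT(w4) = NOT 0 = 1
w6 = AND(t, w5) = AND(0, 1) = 0
w7 = OR(s, w6) = OR(1, 0) = 1
w8 = AND(w3, w7) = AND(1, 1) = 1
So w8 = 1.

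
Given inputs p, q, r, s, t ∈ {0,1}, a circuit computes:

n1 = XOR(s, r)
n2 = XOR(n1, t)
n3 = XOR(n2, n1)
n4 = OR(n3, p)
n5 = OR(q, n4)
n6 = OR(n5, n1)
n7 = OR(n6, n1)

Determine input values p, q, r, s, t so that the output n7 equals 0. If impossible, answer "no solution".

p=0, q=0, r=1, s=1, t=0

n7 = OR(n6, n1) must be 0, so both n6 = 0 and n1 = 0.
n6 = OR(n5, n1) must be 0, so both n5 = 0 and n1 = 0.
Check with p=0, q=0, r=1, s=1, t=0:
n1 = XOR(s, r) = XOR(1, 1) = 0
n2 = XOR(n1, t) = XOR(0, 0) = 0
n3 = XOR(n2, n1) = XOR(0, 0) = 0
n4 = OR(n3, p) = OR(0, 0) = 0
n5 = OR(q, n4) = OR(0, 0) = 0
n6 = OR(n5, n1) = OR(0, 0) = 0
n7 = OR(n6, n1) = OR(0, 0) = 0
So n7 = 0 as required.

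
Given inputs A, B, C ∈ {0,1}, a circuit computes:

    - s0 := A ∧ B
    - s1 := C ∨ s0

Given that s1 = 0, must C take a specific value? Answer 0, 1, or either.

s1 = C ∨ s0 must be 0, so both C = 0 and s0 = 0.
s0 = A ∧ B must be 0, so at least one of A, B is 0.
Every assignment with s1 = 0 has C = 0; there are 3 such assignment(s).
  A=0, B=0, C=0
  A=0, B=1, C=0
  A=1, B=0, C=0

0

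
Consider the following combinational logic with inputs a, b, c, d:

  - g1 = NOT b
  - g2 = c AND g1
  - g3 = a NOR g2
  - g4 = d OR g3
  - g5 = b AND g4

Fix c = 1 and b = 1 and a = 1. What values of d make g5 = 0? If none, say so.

d=0

Check with c = 1 and b = 1 and a = 1 and d=0:
g1 = NOT b = NOT 1 = 0
g2 = c AND g1 = 1 AND 0 = 0
g3 = a NOR g2 = 1 NOR 0 = 0
g4 = d OR g3 = 0 OR 0 = 0
g5 = b AND g4 = 1 AND 0 = 0
So g5 = 0.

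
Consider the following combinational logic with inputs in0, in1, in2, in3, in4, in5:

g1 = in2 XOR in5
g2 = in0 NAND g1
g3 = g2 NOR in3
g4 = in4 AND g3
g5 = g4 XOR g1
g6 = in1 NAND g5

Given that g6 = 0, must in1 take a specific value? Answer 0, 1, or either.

1

g6 = in1 NAND g5 must be 0, so both in1 = 1 and g5 = 1.
g5 = g4 XOR g1 must be 1, so g4 and g1 differ.
Every assignment with g6 = 0 has in1 = 1; there are 14 such assignment(s).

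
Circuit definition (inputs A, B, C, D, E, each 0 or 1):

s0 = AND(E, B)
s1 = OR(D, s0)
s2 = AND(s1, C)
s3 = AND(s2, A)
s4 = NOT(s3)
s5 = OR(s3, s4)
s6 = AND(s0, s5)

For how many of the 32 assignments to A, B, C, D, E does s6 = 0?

24

s6 = AND(s0, s5) must be 0, so at least one of s0, s5 is 0.
Enumerating the 32 input combinations, 24 give s6 = 0 and 8 give s6 = 1.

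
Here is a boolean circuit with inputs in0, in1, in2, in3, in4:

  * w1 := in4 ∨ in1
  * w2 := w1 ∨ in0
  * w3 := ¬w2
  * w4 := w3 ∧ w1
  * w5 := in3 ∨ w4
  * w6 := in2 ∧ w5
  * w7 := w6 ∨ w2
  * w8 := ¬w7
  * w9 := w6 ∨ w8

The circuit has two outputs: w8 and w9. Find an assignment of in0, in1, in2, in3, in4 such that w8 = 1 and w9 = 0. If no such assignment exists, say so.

Across all 32 input combinations, none give both w8 = 1 and w9 = 0.

no solution exists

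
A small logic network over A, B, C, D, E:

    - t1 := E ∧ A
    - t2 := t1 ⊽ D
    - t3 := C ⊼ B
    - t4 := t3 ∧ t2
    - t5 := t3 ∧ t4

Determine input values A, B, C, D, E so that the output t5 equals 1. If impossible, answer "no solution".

A=1, B=0, C=1, D=0, E=0

t5 = t3 ∧ t4 must be 1, so both t3 = 1 and t4 = 1.
t3 = C ⊼ B must be 1, so at least one of C, B is 0.
t4 = t3 ∧ t2 must be 1, so both t3 = 1 and t2 = 1.
Check with A=1, B=0, C=1, D=0, E=0:
t1 = E ∧ A = 0 ∧ 1 = 0
t2 = t1 ⊽ D = 0 ⊽ 0 = 1
t3 = C ⊼ B = 1 ⊼ 0 = 1
t4 = t3 ∧ t2 = 1 ∧ 1 = 1
t5 = t3 ∧ t4 = 1 ∧ 1 = 1
So t5 = 1 as required.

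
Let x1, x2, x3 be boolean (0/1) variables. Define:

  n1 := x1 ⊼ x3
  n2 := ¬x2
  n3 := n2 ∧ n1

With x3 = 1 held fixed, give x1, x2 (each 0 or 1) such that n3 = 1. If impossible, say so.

n3 = n2 ∧ n1 must be 1, so both n2 = 1 and n1 = 1.
Check with x3 = 1 and x1=0, x2=0:
n1 = x1 ⊼ x3 = 0 ⊼ 1 = 1
n2 = ¬x2 = ¬0 = 1
n3 = n2 ∧ n1 = 1 ∧ 1 = 1
So n3 = 1.

x1=0, x2=0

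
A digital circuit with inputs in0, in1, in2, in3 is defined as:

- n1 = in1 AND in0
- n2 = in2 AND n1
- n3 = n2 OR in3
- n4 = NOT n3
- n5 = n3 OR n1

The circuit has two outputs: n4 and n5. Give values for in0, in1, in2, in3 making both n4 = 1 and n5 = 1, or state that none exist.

Check with in0=1, in1=1, in2=0, in3=0:
n1 = in1 AND in0 = 1 AND 1 = 1
n2 = in2 AND n1 = 0 AND 1 = 0
n3 = n2 OR in3 = 0 OR 0 = 0
n4 = NOT n3 = NOT 0 = 1
n5 = n3 OR n1 = 0 OR 1 = 1
So n4 = 1 and n5 = 1.

in0=1, in1=1, in2=0, in3=0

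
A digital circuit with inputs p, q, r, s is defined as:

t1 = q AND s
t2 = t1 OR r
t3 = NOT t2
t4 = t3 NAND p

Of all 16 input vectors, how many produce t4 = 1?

13

t4 = t3 NAND p must be 1, so at least one of t3, p is 0.
Enumerating the 16 input combinations, 13 give t4 = 1 and 3 give t4 = 0.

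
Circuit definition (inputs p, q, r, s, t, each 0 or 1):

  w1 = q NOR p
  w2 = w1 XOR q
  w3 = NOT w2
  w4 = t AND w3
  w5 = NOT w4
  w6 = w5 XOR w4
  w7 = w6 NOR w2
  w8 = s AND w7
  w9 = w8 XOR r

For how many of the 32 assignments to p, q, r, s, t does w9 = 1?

w9 = w8 XOR r must be 1, so w8 and r differ.
Enumerating the 32 input combinations, 16 give w9 = 1 and 16 give w9 = 0.

16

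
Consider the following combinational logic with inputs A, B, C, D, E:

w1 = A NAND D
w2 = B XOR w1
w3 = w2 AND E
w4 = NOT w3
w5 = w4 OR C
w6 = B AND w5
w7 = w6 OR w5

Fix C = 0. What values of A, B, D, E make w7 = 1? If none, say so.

A=1, B=0, D=1, E=1

Check with C = 0 and A=1, B=0, D=1, E=1:
w1 = A NAND D = 1 NAND 1 = 0
w2 = B XOR w1 = 0 XOR 0 = 0
w3 = w2 AND E = 0 AND 1 = 0
w4 = NOT w3 = NOT 0 = 1
w5 = w4 OR C = 1 OR 0 = 1
w6 = B AND w5 = 0 AND 1 = 0
w7 = w6 OR w5 = 0 OR 1 = 1
So w7 = 1.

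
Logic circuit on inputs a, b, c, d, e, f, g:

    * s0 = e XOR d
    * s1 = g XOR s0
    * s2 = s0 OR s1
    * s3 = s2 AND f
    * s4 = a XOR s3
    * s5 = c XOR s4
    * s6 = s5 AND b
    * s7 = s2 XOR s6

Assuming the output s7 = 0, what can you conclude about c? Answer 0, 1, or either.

either

Both values of c occur among assignments with s7 = 0:
  c=0: a=0, b=0, c=0, d=0, e=0, f=0, g=0
  c=1: a=0, b=0, c=1, d=0, e=0, f=0, g=0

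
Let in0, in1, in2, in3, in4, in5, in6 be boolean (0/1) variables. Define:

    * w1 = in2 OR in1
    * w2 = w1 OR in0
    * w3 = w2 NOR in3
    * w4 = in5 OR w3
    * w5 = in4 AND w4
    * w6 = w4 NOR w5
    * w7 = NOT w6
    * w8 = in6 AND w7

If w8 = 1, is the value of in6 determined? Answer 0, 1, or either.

w8 = in6 AND w7 must be 1, so both in6 = 1 and w7 = 1.
Every assignment with w8 = 1 has in6 = 1; there are 34 such assignment(s).

1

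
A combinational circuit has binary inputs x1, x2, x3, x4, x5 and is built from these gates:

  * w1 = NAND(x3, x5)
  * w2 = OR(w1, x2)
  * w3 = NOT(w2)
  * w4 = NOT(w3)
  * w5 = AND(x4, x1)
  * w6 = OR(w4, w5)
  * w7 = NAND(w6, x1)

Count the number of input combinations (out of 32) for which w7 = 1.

17

w7 = NAND(w6, x1) must be 1, so at least one of w6, x1 is 0.
Enumerating the 32 input combinations, 17 give w7 = 1 and 15 give w7 = 0.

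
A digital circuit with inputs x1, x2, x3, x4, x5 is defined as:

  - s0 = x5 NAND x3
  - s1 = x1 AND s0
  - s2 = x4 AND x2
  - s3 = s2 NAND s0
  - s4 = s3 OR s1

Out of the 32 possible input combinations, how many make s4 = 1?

29

s4 = s3 OR s1 must be 1, so at least one of s3, s1 is 1.
Enumerating the 32 input combinations, 29 give s4 = 1 and 3 give s4 = 0.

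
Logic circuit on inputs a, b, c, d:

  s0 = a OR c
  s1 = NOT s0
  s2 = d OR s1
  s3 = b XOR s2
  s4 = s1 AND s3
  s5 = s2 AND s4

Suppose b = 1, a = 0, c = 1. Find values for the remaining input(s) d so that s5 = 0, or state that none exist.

Check with b = 1, a = 0, c = 1 and d=1:
s0 = a OR c = 0 OR 1 = 1
s1 = NOT s0 = NOT 1 = 0
s2 = d OR s1 = 1 OR 0 = 1
s3 = b XOR s2 = 1 XOR 1 = 0
s4 = s1 AND s3 = 0 AND 0 = 0
s5 = s2 AND s4 = 1 AND 0 = 0
So s5 = 0.

d=1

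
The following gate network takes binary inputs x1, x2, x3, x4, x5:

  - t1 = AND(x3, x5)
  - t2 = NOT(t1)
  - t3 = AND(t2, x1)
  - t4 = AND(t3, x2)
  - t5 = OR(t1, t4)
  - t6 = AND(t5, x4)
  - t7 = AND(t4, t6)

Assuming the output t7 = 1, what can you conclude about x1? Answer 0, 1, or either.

t7 = AND(t4, t6) must be 1, so both t4 = 1 and t6 = 1.
t4 = AND(t3, x2) must be 1, so both t3 = 1 and x2 = 1.
Every assignment with t7 = 1 has x1 = 1; there are 3 such assignment(s).
  x1=1, x2=1, x3=0, x4=1, x5=0
  x1=1, x2=1, x3=0, x4=1, x5=1
  x1=1, x2=1, x3=1, x4=1, x5=0

1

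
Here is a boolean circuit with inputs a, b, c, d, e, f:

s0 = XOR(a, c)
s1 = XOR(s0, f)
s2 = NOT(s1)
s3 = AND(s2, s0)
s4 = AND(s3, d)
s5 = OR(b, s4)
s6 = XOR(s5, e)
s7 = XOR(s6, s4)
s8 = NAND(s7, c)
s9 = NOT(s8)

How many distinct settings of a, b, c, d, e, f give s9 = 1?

s9 = NOT(s8) must be 1, so s8 = 0.
Enumerating the 64 input combinations, 16 give s9 = 1 and 48 give s9 = 0.

16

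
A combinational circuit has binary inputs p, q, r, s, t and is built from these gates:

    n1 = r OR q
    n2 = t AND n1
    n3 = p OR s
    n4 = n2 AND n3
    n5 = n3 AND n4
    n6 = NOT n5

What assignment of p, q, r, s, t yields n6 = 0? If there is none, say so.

n6 = NOT n5 must be 0, so n5 = 1.
n5 = n3 AND n4 must be 1, so both n3 = 1 and n4 = 1.
n3 = p OR s must be 1, so at least one of p, s is 1.
Check with p=1, q=1, r=0, s=0, t=1:
n1 = r OR q = 0 OR 1 = 1
n2 = t AND n1 = 1 AND 1 = 1
n3 = p OR s = 1 OR 0 = 1
n4 = n2 AND n3 = 1 AND 1 = 1
n5 = n3 AND n4 = 1 AND 1 = 1
n6 = NOT n5 = NOT 1 = 0
So n6 = 0 as required.

p=1, q=1, r=0, s=0, t=1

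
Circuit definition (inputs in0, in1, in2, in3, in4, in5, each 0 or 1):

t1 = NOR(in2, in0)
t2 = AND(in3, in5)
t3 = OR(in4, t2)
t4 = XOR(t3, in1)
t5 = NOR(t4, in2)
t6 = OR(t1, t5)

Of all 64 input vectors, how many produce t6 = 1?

24

t6 = OR(t1, t5) must be 1, so at least one of t1, t5 is 1.
Enumerating the 64 input combinations, 24 give t6 = 1 and 40 give t6 = 0.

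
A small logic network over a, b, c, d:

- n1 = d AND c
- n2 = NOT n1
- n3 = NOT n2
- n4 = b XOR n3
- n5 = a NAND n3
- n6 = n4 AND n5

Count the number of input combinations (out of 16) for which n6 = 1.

7

n6 = n4 AND n5 must be 1, so both n4 = 1 and n5 = 1.
n4 = b XOR n3 must be 1, so b and n3 differ.
n5 = a NAND n3 must be 1, so at least one of a, n3 is 0.
Enumerating the 16 input combinations, 7 give n6 = 1 and 9 give n6 = 0.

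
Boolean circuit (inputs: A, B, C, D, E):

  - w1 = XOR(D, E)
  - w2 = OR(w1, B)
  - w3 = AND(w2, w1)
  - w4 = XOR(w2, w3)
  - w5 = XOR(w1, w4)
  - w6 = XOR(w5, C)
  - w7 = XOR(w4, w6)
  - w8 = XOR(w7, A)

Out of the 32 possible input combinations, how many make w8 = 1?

w8 = XOR(w7, A) must be 1, so w7 and A differ.
Enumerating the 32 input combinations, 16 give w8 = 1 and 16 give w8 = 0.

16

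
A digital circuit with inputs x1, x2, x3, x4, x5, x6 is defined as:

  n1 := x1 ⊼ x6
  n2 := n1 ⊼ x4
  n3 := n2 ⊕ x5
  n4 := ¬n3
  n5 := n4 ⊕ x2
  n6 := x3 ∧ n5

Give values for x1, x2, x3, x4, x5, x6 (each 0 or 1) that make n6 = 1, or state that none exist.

x1=1, x2=1, x3=1, x4=1, x5=0, x6=1

n6 = x3 ∧ n5 must be 1, so both x3 = 1 and n5 = 1.
n5 = n4 ⊕ x2 must be 1, so n4 and x2 differ.
Check with x1=1, x2=1, x3=1, x4=1, x5=0, x6=1:
n1 = x1 ⊼ x6 = 1 ⊼ 1 = 0
n2 = n1 ⊼ x4 = 0 ⊼ 1 = 1
n3 = n2 ⊕ x5 = 1 ⊕ 0 = 1
n4 = ¬n3 = ¬1 = 0
n5 = n4 ⊕ x2 = 0 ⊕ 1 = 1
n6 = x3 ∧ n5 = 1 ∧ 1 = 1
So n6 = 1 as required.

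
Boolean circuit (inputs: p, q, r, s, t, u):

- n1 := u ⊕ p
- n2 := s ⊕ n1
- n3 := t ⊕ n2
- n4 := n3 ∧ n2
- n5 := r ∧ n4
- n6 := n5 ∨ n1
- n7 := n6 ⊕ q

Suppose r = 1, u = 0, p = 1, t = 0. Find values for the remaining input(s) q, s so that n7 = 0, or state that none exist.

q=1, s=0

Check with r = 1, u = 0, p = 1, t = 0 and q=1, s=0:
n1 = u ⊕ p = 0 ⊕ 1 = 1
n2 = s ⊕ n1 = 0 ⊕ 1 = 1
n3 = t ⊕ n2 = 0 ⊕ 1 = 1
n4 = n3 ∧ n2 = 1 ∧ 1 = 1
n5 = r ∧ n4 = 1 ∧ 1 = 1
n6 = n5 ∨ n1 = 1 ∨ 1 = 1
n7 = n6 ⊕ q = 1 ⊕ 1 = 0
So n7 = 0.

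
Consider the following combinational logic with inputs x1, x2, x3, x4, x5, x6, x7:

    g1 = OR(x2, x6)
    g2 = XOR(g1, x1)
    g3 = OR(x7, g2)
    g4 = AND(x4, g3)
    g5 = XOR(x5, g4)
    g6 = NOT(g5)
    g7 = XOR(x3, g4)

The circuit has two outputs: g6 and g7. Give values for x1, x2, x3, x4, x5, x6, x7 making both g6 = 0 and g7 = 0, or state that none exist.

x1=1, x2=1, x3=1, x4=1, x5=0, x6=0, x7=1

Check with x1=1, x2=1, x3=1, x4=1, x5=0, x6=0, x7=1:
g1 = OR(x2, x6) = OR(1, 0) = 1
g2 = XOR(g1, x1) = XOR(1, 1) = 0
g3 = OR(x7, g2) = OR(1, 0) = 1
g4 = AND(x4, g3) = AND(1, 1) = 1
g5 = XOR(x5, g4) = XOR(0, 1) = 1
g6 = NOT(g5) = NOT 1 = 0
g7 = XOR(x3, g4) = XOR(1, 1) = 0
So g6 = 0 and g7 = 0.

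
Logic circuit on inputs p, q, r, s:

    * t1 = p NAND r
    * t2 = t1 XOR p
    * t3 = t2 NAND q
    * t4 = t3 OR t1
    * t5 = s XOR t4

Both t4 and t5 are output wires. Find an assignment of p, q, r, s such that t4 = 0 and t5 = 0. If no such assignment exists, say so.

Check with p=1 q=1 r=1 s=0:
t1 = p NAND r = 1 NAND 1 = 0
t2 = t1 XOR p = 0 XOR 1 = 1
t3 = t2 NAND q = 1 NAND 1 = 0
t4 = t3 OR t1 = 0 OR 0 = 0
t5 = s XOR t4 = 0 XOR 0 = 0
So t4 = 0 and t5 = 0.

p=1 q=1 r=1 s=0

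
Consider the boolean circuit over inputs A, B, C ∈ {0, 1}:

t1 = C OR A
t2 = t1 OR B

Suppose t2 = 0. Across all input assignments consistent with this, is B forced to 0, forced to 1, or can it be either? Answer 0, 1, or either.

t2 = t1 OR B must be 0, so both t1 = 0 and B = 0.
t1 = C OR A must be 0, so both C = 0 and A = 0.
Every assignment with t2 = 0 has B = 0; there are 1 such assignment(s).
  A=0, B=0, C=0

0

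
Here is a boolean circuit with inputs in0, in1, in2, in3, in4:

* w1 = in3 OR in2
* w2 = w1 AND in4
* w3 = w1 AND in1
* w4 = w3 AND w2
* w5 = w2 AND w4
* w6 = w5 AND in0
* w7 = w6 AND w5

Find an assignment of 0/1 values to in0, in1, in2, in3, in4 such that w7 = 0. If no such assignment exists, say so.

in0=0, in1=1, in2=0, in3=1, in4=1

w7 = w6 AND w5 must be 0, so at least one of w6, w5 is 0.
Check with in0=0, in1=1, in2=0, in3=1, in4=1:
w1 = in3 OR in2 = 1 OR 0 = 1
w2 = w1 AND in4 = 1 AND 1 = 1
w3 = w1 AND in1 = 1 AND 1 = 1
w4 = w3 AND w2 = 1 AND 1 = 1
w5 = w2 AND w4 = 1 AND 1 = 1
w6 = w5 AND in0 = 1 AND 0 = 0
w7 = w6 AND w5 = 0 AND 1 = 0
So w7 = 0 as required.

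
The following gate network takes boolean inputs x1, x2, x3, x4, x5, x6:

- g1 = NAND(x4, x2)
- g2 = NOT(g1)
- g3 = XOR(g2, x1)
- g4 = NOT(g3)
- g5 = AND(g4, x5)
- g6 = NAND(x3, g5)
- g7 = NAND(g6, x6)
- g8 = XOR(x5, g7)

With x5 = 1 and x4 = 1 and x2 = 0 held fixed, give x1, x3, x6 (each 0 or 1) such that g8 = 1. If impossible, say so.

x1=1, x3=1, x6=1

Check with x5 = 1 and x4 = 1 and x2 = 0 and x1=1, x3=1, x6=1:
g1 = NAND(x4, x2) = NAND(1, 0) = 1
g2 = NOT(g1) = NOT 1 = 0
g3 = XOR(g2, x1) = XOR(0, 1) = 1
g4 = NOT(g3) = NOT 1 = 0
g5 = AND(g4, x5) = AND(0, 1) = 0
g6 = NAND(x3, g5) = NAND(1, 0) = 1
g7 = NAND(g6, x6) = NAND(1, 1) = 0
g8 = XOR(x5, g7) = XOR(1, 0) = 1
So g8 = 1.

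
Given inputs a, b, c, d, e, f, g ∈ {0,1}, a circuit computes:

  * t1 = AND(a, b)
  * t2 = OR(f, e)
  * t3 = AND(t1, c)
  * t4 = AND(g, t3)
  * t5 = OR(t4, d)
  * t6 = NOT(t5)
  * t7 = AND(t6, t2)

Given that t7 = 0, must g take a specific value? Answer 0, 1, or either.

either

Both values of g occur among assignments with t7 = 0:
  g=0: a=0, b=0, c=0, d=0, e=0, f=0, g=0
  g=1: a=0, b=0, c=0, d=0, e=0, f=0, g=1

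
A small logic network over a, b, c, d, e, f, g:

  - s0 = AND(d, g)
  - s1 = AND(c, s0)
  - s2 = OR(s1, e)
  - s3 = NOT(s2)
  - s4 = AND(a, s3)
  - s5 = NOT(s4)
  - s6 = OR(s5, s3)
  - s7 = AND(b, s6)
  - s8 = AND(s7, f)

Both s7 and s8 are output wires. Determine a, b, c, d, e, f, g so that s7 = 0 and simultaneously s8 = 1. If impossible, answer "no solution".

no solution exists

Across all 128 input combinations, none give both s7 = 0 and s8 = 1.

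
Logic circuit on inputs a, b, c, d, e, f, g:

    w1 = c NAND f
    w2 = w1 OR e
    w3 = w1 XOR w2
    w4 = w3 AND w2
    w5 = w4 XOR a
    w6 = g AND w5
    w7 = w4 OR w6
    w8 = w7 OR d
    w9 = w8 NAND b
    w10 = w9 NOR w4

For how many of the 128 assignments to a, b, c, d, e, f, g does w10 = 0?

93

w10 = w9 NOR w4 must be 0, so at least one of w9, w4 is 1.
Enumerating the 128 input combinations, 93 give w10 = 0 and 35 give w10 = 1.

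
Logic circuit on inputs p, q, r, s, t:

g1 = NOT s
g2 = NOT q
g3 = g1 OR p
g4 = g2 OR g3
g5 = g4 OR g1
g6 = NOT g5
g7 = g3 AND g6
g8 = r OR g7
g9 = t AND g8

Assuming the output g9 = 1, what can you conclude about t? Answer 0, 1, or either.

1

g9 = t AND g8 must be 1, so both t = 1 and g8 = 1.
g8 = r OR g7 must be 1, so at least one of r, g7 is 1.
Every assignment with g9 = 1 has t = 1; there are 8 such assignment(s).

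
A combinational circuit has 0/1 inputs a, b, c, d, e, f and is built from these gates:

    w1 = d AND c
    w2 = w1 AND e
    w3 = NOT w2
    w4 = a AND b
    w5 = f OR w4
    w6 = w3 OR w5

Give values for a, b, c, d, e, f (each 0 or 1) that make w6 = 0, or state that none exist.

a=1, b=0, c=1, d=1, e=1, f=0

w6 = w3 OR w5 must be 0, so both w3 = 0 and w5 = 0.
w3 = NOT w2 must be 0, so w2 = 1.
w5 = f OR w4 must be 0, so both f = 0 and w4 = 0.
Check with a=1, b=0, c=1, d=1, e=1, f=0:
w1 = d AND c = 1 AND 1 = 1
w2 = w1 AND e = 1 AND 1 = 1
w3 = NOT w2 = NOT 1 = 0
w4 = a AND b = 1 AND 0 = 0
w5 = f OR w4 = 0 OR 0 = 0
w6 = w3 OR w5 = 0 OR 0 = 0
So w6 = 0 as required.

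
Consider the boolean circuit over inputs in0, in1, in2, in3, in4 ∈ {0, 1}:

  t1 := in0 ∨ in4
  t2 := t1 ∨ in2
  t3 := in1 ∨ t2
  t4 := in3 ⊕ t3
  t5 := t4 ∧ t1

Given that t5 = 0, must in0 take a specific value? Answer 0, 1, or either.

either

Both values of in0 occur among assignments with t5 = 0:
  in0=0: in0=0, in1=0, in2=0, in3=0, in4=0
  in0=1: in0=1, in1=0, in2=0, in3=1, in4=0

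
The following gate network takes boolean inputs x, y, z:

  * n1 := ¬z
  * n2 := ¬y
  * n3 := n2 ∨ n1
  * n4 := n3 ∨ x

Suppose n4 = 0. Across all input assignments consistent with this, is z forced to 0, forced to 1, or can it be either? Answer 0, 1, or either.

n4 = n3 ∨ x must be 0, so both n3 = 0 and x = 0.
n3 = n2 ∨ n1 must be 0, so both n2 = 0 and n1 = 0.
n2 = ¬y must be 0, so y = 1.
Every assignment with n4 = 0 has z = 1; there are 1 such assignment(s).
  x=0, y=1, z=1

1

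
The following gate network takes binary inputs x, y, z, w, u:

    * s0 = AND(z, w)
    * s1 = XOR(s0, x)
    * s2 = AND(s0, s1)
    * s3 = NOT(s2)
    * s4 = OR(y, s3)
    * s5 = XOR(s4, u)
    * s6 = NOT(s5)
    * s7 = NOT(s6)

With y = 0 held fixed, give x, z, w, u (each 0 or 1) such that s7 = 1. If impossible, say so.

x=0, z=0, w=0, u=0

Check with y = 0 and x=0, z=0, w=0, u=0:
s0 = AND(z, w) = AND(0, 0) = 0
s1 = XOR(s0, x) = XOR(0, 0) = 0
s2 = AND(s0, s1) = AND(0, 0) = 0
s3 = NOT(s2) = NOT 0 = 1
s4 = OR(y, s3) = OR(0, 1) = 1
s5 = XOR(s4, u) = XOR(1, 0) = 1
s6 = NOT(s5) = NOT 1 = 0
s7 = NOT(s6) = NOT 0 = 1
So s7 = 1.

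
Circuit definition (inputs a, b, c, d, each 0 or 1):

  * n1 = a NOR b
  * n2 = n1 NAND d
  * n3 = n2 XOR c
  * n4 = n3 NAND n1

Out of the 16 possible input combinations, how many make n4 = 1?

14

n4 = n3 NAND n1 must be 1, so at least one of n3, n1 is 0.
Enumerating the 16 input combinations, 14 give n4 = 1 and 2 give n4 = 0.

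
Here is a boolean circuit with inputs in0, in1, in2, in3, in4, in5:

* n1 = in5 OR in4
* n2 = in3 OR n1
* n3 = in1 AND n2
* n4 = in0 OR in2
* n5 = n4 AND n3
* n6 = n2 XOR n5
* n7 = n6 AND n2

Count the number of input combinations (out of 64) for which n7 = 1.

35

n7 = n6 AND n2 must be 1, so both n6 = 1 and n2 = 1.
n6 = n2 XOR n5 must be 1, so n2 and n5 differ.
n2 = in3 OR n1 must be 1, so at least one of in3, n1 is 1.
Enumerating the 64 input combinations, 35 give n7 = 1 and 29 give n7 = 0.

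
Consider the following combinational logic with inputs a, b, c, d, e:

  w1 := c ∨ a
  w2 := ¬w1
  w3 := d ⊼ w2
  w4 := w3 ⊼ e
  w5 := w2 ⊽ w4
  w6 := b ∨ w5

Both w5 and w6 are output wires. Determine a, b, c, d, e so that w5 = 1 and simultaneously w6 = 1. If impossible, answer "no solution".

a=0, b=0, c=1, d=1, e=1

Check with a=0, b=0, c=1, d=1, e=1:
w1 = c ∨ a = 1 ∨ 0 = 1
w2 = ¬w1 = ¬1 = 0
w3 = d ⊼ w2 = 1 ⊼ 0 = 1
w4 = w3 ⊼ e = 1 ⊼ 1 = 0
w5 = w2 ⊽ w4 = 0 ⊽ 0 = 1
w6 = b ∨ w5 = 0 ∨ 1 = 1
So w5 = 1 and w6 = 1.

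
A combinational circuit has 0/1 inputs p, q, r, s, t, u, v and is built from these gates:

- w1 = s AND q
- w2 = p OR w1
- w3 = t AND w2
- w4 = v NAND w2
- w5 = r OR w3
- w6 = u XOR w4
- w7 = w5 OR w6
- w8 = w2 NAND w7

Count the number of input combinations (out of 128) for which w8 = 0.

70

w8 = w2 NAND w7 must be 0, so both w2 = 1 and w7 = 1.
w2 = p OR w1 must be 1, so at least one of p, w1 is 1.
w7 = w5 OR w6 must be 1, so at least one of w5, w6 is 1.
Enumerating the 128 input combinations, 70 give w8 = 0 and 58 give w8 = 1.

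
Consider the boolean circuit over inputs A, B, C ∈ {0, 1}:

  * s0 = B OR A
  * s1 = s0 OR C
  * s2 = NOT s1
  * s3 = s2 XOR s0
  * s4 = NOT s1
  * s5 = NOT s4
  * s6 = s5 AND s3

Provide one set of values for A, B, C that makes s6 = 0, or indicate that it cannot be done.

A=0 B=0 C=1

s6 = s5 AND s3 must be 0, so at least one of s5, s3 is 0.
Check with A=0 B=0 C=1:
s0 = B OR A = 0 OR 0 = 0
s1 = s0 OR C = 0 OR 1 = 1
s2 = NOT s1 = NOT 1 = 0
s3 = s2 XOR s0 = 0 XOR 0 = 0
s4 = NOT s1 = NOT 1 = 0
s5 = NOT s4 = NOT 0 = 1
s6 = s5 AND s3 = 1 AND 0 = 0
So s6 = 0 as required.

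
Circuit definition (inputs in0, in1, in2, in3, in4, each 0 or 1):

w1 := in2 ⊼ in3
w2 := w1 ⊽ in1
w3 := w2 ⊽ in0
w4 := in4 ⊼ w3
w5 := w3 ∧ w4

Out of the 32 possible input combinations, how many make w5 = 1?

7

w5 = w3 ∧ w4 must be 1, so both w3 = 1 and w4 = 1.
w3 = w2 ⊽ in0 must be 1, so both w2 = 0 and in0 = 0.
w4 = in4 ⊼ w3 must be 1, so at least one of in4, w3 is 0.
Enumerating the 32 input combinations, 7 give w5 = 1 and 25 give w5 = 0.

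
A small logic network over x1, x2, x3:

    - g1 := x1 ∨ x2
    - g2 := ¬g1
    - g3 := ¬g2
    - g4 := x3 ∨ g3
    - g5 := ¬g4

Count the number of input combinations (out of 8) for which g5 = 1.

1

g5 = ¬g4 must be 1, so g4 = 0.
g4 = x3 ∨ g3 must be 0, so both x3 = 0 and g3 = 0.
Enumerating the 8 input combinations, 1 give g5 = 1 and 7 give g5 = 0.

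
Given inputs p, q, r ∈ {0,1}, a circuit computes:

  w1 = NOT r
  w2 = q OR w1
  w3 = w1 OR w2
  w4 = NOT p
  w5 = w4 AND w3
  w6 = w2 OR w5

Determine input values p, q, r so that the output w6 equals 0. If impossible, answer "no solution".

w6 = w2 OR w5 must be 0, so both w2 = 0 and w5 = 0.
w2 = q OR w1 must be 0, so both q = 0 and w1 = 0.
w5 = w4 AND w3 must be 0, so at least one of w4, w3 is 0.
Check with p=1, q=0, r=1:
w1 = NOT r = NOT 1 = 0
w2 = q OR w1 = 0 OR 0 = 0
w3 = w1 OR w2 = 0 OR 0 = 0
w4 = NOT p = NOT 1 = 0
w5 = w4 AND w3 = 0 AND 0 = 0
w6 = w2 OR w5 = 0 OR 0 = 0
So w6 = 0 as required.

p=1, q=0, r=1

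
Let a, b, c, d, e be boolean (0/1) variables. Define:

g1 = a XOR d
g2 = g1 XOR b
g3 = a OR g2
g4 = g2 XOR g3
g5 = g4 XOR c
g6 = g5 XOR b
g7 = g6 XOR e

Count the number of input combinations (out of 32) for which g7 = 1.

g7 = g6 XOR e must be 1, so g6 and e differ.
Enumerating the 32 input combinations, 16 give g7 = 1 and 16 give g7 = 0.

16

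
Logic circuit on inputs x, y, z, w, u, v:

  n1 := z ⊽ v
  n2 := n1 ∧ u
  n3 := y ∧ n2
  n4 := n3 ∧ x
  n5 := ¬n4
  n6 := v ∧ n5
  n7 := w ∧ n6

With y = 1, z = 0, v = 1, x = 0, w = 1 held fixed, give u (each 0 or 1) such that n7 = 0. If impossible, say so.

With y = 1, z = 0, v = 1, x = 0, w = 1 fixed, none of the 2 settings of u give n7 = 0.
For example, with u=0:
n1 = z ⊽ v = 0 ⊽ 1 = 0
n2 = n1 ∧ u = 0 ∧ 0 = 0
n3 = y ∧ n2 = 1 ∧ 0 = 0
n4 = n3 ∧ x = 0 ∧ 0 = 0
n5 = ¬n4 = ¬0 = 1
n6 = v ∧ n5 = 1 ∧ 1 = 1
n7 = w ∧ n6 = 1 ∧ 1 = 1
giving n7 = 1 ≠ 0.

no solution exists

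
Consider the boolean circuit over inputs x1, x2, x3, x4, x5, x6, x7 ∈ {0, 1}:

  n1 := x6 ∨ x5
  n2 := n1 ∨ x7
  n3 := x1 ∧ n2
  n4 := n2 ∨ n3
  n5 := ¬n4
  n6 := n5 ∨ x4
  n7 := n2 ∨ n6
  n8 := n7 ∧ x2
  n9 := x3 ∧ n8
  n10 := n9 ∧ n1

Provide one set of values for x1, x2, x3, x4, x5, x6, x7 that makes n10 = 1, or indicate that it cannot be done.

Check with x1=0, x2=1, x3=1, x4=0, x5=1, x6=0, x7=0:
n1 = x6 ∨ x5 = 0 ∨ 1 = 1
n2 = n1 ∨ x7 = 1 ∨ 0 = 1
n3 = x1 ∧ n2 = 0 ∧ 1 = 0
n4 = n2 ∨ n3 = 1 ∨ 0 = 1
n5 = ¬n4 = ¬1 = 0
n6 = n5 ∨ x4 = 0 ∨ 0 = 0
n7 = n2 ∨ n6 = 1 ∨ 0 = 1
n8 = n7 ∧ x2 = 1 ∧ 1 = 1
n9 = x3 ∧ n8 = 1 ∧ 1 = 1
n10 = n9 ∧ n1 = 1 ∧ 1 = 1
So n10 = 1 as required.

x1=0, x2=1, x3=1, x4=0, x5=1, x6=0, x7=0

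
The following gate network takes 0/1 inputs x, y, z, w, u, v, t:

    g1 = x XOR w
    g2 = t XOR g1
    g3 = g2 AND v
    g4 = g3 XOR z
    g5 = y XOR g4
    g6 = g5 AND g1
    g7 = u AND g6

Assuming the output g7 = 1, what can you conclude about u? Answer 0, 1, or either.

1

g7 = u AND g6 must be 1, so both u = 1 and g6 = 1.
g6 = g5 AND g1 must be 1, so both g5 = 1 and g1 = 1.
Every assignment with g7 = 1 has u = 1; there are 16 such assignment(s).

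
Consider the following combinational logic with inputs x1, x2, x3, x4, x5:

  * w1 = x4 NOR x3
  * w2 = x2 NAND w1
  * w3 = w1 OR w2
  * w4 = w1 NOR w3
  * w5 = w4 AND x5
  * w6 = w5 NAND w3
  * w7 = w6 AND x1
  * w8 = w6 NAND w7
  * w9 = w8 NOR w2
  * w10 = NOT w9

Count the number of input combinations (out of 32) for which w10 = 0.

2

w10 = NOT w9 must be 0, so w9 = 1.
w9 = w8 NOR w2 must be 1, so both w8 = 0 and w2 = 0.
Enumerating the 32 input combinations, 2 give w10 = 0 and 30 give w10 = 1.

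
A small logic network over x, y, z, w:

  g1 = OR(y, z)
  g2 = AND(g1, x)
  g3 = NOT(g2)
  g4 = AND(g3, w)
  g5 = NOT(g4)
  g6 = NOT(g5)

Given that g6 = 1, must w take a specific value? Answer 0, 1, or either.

1

g6 = NOT(g5) must be 1, so g5 = 0.
g5 = NOT(g4) must be 0, so g4 = 1.
Every assignment with g6 = 1 has w = 1; there are 5 such assignment(s).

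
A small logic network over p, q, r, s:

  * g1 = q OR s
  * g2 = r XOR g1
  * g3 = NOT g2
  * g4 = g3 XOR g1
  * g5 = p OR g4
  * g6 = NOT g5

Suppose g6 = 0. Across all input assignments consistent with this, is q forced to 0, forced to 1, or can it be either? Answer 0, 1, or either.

either

Both values of q occur among assignments with g6 = 0:
  q=0: p=0, q=0, r=0, s=0
  q=1: p=0, q=1, r=0, s=0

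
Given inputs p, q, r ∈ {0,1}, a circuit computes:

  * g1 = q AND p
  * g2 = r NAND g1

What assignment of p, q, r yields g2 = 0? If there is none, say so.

p=1, q=1, r=1

g2 = r NAND g1 must be 0, so both r = 1 and g1 = 1.
Check with p=1, q=1, r=1:
g1 = q AND p = 1 AND 1 = 1
g2 = r NAND g1 = 1 NAND 1 = 0
So g2 = 0 as required.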